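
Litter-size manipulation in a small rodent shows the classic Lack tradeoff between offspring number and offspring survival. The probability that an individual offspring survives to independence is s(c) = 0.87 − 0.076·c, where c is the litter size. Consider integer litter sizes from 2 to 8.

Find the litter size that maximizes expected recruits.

6

Expected recruits = c × s(c):
  c=2: 2 × 0.718 = 1.436
  c=3: 3 × 0.642 = 1.926
  c=4: 4 × 0.566 = 2.264
  c=5: 5 × 0.490 = 2.450
  c=6: 6 × 0.414 = 2.484
  c=7: 7 × 0.338 = 2.366
  c=8: 8 × 0.262 = 2.096
Maximum at c = 6 (2.484 recruits).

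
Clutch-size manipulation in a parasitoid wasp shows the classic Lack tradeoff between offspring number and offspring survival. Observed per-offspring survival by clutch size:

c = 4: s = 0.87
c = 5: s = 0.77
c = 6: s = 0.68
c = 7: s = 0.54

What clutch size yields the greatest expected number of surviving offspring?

6

Expected surviving offspring = c × s(c):
  c=4: 4 × 0.87 = 3.480
  c=5: 5 × 0.77 = 3.850
  c=6: 6 × 0.68 = 4.080
  c=7: 7 × 0.54 = 3.780
Maximum at c = 6 (4.080 surviving offspring).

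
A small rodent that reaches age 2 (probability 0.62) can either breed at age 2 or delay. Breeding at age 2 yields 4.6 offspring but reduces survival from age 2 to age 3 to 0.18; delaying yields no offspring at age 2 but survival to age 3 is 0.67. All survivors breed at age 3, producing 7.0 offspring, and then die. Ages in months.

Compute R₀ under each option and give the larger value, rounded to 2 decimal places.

breed at age 2: R₀ = 0.62 × (4.6 + 0.18 × 7.0) = 0.62 × 5.8600 = 3.6332
delay to age 3: R₀ = 0.62 × (0.67 × 7.0) = 0.62 × 4.6900 = 2.9078
Higher: breed at age 2 (3.6332).

3.63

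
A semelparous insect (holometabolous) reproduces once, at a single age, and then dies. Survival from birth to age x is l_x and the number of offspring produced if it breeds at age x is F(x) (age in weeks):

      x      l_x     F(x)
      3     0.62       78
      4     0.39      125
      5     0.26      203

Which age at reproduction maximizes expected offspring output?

Expected offspring if breeding at age x = l_x × F(x):
  age 3: 0.62 × 78 = 48.360
  age 4: 0.39 × 125 = 48.750
  age 5: 0.26 × 203 = 52.780
Maximum at age 5 (52.780).

5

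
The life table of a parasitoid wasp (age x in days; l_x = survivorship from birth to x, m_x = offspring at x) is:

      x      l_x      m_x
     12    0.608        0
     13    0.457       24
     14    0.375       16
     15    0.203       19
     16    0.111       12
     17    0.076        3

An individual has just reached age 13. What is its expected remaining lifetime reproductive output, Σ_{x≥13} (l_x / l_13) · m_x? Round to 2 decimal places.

l_13 = 0.457. Conditional survival from age 13 to x is l_x / l_13.
  x=13: (0.457/0.457) × 24 = 24.0000
  x=14: (0.375/0.457) × 16 = 13.1291
  x=15: (0.203/0.457) × 19 = 8.4398
  x=16: (0.111/0.457) × 12 = 2.9147
  x=17: (0.076/0.457) × 3 = 0.4989
Sum = 24.0000 + 13.1291 + 8.4398 + 2.9147 + 0.4989 = 48.9825

48.98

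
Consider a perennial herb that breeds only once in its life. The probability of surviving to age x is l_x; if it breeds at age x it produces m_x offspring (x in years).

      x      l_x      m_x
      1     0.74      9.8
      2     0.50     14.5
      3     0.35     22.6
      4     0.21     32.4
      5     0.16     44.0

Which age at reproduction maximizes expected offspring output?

Expected offspring if breeding at age x = l_x × m_x:
  age 1: 0.74 × 9.8 = 7.252
  age 2: 0.50 × 14.5 = 7.250
  age 3: 0.35 × 22.6 = 7.910
  age 4: 0.21 × 32.4 = 6.804
  age 5: 0.16 × 44.0 = 7.040
Maximum at age 3 (7.910).

3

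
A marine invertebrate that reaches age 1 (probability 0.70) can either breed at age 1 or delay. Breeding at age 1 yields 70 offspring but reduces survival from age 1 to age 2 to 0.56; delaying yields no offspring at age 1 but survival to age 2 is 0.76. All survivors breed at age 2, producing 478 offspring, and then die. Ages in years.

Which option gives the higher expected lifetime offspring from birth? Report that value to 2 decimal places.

breed at age 1: R₀ = 0.70 × (70 + 0.56 × 478) = 0.70 × 337.6800 = 236.3760
delay to age 2: R₀ = 0.70 × (0.76 × 478) = 0.70 × 363.2800 = 254.2960
Higher: delay to age 2 (254.2960).

254.30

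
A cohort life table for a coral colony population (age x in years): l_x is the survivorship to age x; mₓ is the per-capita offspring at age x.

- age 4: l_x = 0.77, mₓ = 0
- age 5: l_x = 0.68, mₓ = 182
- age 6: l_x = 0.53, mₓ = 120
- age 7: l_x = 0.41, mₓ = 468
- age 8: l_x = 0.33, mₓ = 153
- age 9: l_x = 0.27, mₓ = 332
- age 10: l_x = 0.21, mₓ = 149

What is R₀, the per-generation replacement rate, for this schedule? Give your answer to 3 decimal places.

550.660

R₀ = Σ l_x mₓ:
  age 4: 0.77 × 0 = 0.0000
  age 5: 0.68 × 182 = 123.7600
  age 6: 0.53 × 120 = 63.6000
  age 7: 0.41 × 468 = 191.8800
  age 8: 0.33 × 153 = 50.4900
  age 9: 0.27 × 332 = 89.6400
  age 10: 0.21 × 149 = 31.2900
R₀ = 0.0000 + 123.7600 + 63.6000 + 191.8800 + 50.4900 + 89.6400 + 31.2900 = 550.6600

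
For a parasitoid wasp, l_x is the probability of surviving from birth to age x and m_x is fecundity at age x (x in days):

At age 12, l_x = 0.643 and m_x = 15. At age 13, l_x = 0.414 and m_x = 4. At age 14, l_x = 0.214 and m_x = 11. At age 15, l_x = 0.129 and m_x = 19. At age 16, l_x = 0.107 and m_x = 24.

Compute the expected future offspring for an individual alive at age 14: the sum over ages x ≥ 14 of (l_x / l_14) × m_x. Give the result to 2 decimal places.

l_14 = 0.214. Conditional survival from age 14 to x is l_x / l_14.
  x=14: (0.214/0.214) × 11 = 11.0000
  x=15: (0.129/0.214) × 19 = 11.4533
  x=16: (0.107/0.214) × 24 = 12.0000
Sum = 11.0000 + 11.4533 + 12.0000 = 34.4533

34.45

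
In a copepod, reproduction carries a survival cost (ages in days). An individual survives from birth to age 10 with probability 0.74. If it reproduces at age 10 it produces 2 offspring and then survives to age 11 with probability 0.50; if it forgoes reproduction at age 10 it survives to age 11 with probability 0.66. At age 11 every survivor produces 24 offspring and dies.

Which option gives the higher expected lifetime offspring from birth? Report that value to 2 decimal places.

11.72

breed at age 10: R₀ = 0.74 × (2 + 0.50 × 24) = 0.74 × 14.0000 = 10.3600
delay to age 11: R₀ = 0.74 × (0.66 × 24) = 0.74 × 15.8400 = 11.7216
Higher: delay to age 11 (11.7216).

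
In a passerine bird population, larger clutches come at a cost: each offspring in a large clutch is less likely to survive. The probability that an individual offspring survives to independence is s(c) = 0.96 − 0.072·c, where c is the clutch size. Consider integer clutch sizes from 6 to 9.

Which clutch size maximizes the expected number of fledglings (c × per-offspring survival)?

7

Expected fledglings = c × s(c):
  c=6: 6 × 0.528 = 3.168
  c=7: 7 × 0.456 = 3.192
  c=8: 8 × 0.384 = 3.072
  c=9: 9 × 0.312 = 2.808
Maximum at c = 7 (3.192 fledglings).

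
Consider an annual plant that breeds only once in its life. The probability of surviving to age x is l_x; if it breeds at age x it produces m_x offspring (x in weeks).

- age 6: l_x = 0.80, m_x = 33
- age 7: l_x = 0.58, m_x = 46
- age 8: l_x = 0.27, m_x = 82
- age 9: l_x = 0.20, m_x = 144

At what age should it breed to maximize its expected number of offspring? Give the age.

9

Expected offspring if breeding at age x = l_x × m_x:
  age 6: 0.80 × 33 = 26.400
  age 7: 0.58 × 46 = 26.680
  age 8: 0.27 × 82 = 22.140
  age 9: 0.20 × 144 = 28.800
Maximum at age 9 (28.800).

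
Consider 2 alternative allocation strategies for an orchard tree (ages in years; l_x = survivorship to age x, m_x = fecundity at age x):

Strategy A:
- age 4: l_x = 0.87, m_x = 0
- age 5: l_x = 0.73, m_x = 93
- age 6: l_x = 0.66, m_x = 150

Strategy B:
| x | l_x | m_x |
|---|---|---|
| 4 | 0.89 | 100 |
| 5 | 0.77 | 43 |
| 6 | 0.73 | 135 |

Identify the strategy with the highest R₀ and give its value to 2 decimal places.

220.66

Strategy A: R₀ = 0.87×0 + 0.73×93 + 0.66×150 = 166.8900
Strategy B: R₀ = 0.89×100 + 0.77×43 + 0.73×135 = 220.6600
Highest R₀: strategy B with 220.6600.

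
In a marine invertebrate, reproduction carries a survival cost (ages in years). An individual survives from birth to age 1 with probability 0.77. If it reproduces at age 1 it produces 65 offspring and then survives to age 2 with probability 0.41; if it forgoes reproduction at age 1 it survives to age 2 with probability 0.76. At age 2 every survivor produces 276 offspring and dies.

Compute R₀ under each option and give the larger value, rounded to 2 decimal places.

161.52

breed at age 1: R₀ = 0.77 × (65 + 0.41 × 276) = 0.77 × 178.1600 = 137.1832
delay to age 2: R₀ = 0.77 × (0.76 × 276) = 0.77 × 209.7600 = 161.5152
Higher: delay to age 2 (161.5152).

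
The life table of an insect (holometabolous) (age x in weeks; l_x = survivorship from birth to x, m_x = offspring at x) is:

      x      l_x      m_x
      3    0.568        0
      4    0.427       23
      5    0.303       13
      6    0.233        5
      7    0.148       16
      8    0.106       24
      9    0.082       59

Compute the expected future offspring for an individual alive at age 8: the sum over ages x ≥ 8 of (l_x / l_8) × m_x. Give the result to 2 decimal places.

69.64

l_8 = 0.106. Conditional survival from age 8 to x is l_x / l_8.
  x=8: (0.106/0.106) × 24 = 24.0000
  x=9: (0.082/0.106) × 59 = 45.6415
Sum = 24.0000 + 45.6415 = 69.6415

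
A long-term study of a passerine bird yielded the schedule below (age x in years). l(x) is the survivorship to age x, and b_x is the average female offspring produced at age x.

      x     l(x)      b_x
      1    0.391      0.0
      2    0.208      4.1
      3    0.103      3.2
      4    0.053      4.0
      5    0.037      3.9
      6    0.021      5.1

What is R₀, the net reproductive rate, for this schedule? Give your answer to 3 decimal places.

R₀ = Σ l(x) b_x:
  age 1: 0.391 × 0.0 = 0.0000
  age 2: 0.208 × 4.1 = 0.8528
  age 3: 0.103 × 3.2 = 0.3296
  age 4: 0.053 × 4.0 = 0.2120
  age 5: 0.037 × 3.9 = 0.1443
  age 6: 0.021 × 5.1 = 0.1071
R₀ = 0.0000 + 0.8528 + 0.3296 + 0.2120 + 0.1443 + 0.1071 = 1.6458

1.646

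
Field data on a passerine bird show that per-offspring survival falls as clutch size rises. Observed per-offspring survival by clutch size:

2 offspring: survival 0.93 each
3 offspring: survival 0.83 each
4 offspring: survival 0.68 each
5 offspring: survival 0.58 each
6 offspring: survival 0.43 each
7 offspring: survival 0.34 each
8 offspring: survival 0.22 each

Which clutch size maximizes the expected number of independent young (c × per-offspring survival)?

Expected independent young = c × s(c):
  c=2: 2 × 0.93 = 1.860
  c=3: 3 × 0.83 = 2.490
  c=4: 4 × 0.68 = 2.720
  c=5: 5 × 0.58 = 2.900
  c=6: 6 × 0.43 = 2.580
  c=7: 7 × 0.34 = 2.380
  c=8: 8 × 0.22 = 1.760
Maximum at c = 5 (2.900 independent young).

5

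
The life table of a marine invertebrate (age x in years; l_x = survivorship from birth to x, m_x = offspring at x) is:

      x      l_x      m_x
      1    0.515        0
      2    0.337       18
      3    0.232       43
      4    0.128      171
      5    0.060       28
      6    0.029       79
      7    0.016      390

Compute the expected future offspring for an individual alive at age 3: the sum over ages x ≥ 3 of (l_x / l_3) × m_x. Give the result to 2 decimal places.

l_3 = 0.232. Conditional survival from age 3 to x is l_x / l_3.
  x=3: (0.232/0.232) × 43 = 43.0000
  x=4: (0.128/0.232) × 171 = 94.3448
  x=5: (0.060/0.232) × 28 = 7.2414
  x=6: (0.029/0.232) × 79 = 9.8750
  x=7: (0.016/0.232) × 390 = 26.8966
Sum = 43.0000 + 94.3448 + 7.2414 + 9.8750 + 26.8966 = 181.3578

181.36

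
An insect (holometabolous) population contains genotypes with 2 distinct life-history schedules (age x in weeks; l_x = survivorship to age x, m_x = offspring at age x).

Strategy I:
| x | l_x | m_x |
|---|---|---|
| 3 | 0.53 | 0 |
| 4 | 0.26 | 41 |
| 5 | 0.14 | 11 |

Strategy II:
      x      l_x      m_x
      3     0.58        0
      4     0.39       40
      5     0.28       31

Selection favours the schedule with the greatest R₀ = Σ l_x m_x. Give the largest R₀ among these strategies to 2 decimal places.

24.28

Strategy I: R₀ = 0.53×0 + 0.26×41 + 0.14×11 = 12.2000
Strategy II: R₀ = 0.58×0 + 0.39×40 + 0.28×31 = 24.2800
Highest R₀: strategy II with 24.2800.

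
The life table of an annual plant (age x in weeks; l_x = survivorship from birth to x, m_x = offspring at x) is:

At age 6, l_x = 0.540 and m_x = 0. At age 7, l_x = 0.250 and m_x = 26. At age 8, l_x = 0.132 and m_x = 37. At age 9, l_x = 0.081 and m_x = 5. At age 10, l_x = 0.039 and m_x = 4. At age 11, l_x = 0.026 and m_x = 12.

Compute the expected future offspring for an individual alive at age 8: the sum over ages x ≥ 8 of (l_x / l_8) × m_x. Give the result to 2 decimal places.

43.61

l_8 = 0.132. Conditional survival from age 8 to x is l_x / l_8.
  x=8: (0.132/0.132) × 37 = 37.0000
  x=9: (0.081/0.132) × 5 = 3.0682
  x=10: (0.039/0.132) × 4 = 1.1818
  x=11: (0.026/0.132) × 12 = 2.3636
Sum = 37.0000 + 3.0682 + 1.1818 + 2.3636 = 43.6136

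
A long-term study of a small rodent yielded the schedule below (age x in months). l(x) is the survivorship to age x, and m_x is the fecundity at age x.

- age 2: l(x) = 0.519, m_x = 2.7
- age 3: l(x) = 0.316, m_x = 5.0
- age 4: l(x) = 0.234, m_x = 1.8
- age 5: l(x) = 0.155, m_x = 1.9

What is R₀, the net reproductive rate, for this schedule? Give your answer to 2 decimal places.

3.70

R₀ = Σ l(x) m_x:
  age 2: 0.519 × 2.7 = 1.4013
  age 3: 0.316 × 5.0 = 1.5800
  age 4: 0.234 × 1.8 = 0.4212
  age 5: 0.155 × 1.9 = 0.2945
R₀ = 1.4013 + 1.5800 + 0.4212 + 0.2945 = 3.6970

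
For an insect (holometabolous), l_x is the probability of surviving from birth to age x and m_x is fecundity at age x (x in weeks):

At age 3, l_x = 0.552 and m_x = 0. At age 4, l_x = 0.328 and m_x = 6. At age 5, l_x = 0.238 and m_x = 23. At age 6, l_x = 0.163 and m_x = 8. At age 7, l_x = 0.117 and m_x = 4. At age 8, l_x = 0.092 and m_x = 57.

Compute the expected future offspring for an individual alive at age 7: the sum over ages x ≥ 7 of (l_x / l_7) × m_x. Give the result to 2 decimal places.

48.82

l_7 = 0.117. Conditional survival from age 7 to x is l_x / l_7.
  x=7: (0.117/0.117) × 4 = 4.0000
  x=8: (0.092/0.117) × 57 = 44.8205
Sum = 4.0000 + 44.8205 = 48.8205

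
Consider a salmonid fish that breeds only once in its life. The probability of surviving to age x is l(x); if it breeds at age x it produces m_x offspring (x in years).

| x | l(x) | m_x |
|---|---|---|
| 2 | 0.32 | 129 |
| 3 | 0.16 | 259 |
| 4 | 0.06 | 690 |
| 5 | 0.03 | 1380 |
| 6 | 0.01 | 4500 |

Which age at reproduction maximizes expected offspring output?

6

Expected offspring if breeding at age x = l(x) × m_x:
  age 2: 0.32 × 129 = 41.280
  age 3: 0.16 × 259 = 41.440
  age 4: 0.06 × 690 = 41.400
  age 5: 0.03 × 1380 = 41.400
  age 6: 0.01 × 4500 = 45.000
Maximum at age 6 (45.000).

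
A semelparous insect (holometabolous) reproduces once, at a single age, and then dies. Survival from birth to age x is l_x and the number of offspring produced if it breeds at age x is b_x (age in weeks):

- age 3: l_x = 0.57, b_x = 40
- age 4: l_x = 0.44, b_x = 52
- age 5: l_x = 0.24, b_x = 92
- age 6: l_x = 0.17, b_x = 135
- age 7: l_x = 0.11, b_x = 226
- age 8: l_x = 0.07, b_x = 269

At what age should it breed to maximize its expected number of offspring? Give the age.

7

Expected offspring if breeding at age x = l_x × b_x:
  age 3: 0.57 × 40 = 22.800
  age 4: 0.44 × 52 = 22.880
  age 5: 0.24 × 92 = 22.080
  age 6: 0.17 × 135 = 22.950
  age 7: 0.11 × 226 = 24.860
  age 8: 0.07 × 269 = 18.830
Maximum at age 7 (24.860).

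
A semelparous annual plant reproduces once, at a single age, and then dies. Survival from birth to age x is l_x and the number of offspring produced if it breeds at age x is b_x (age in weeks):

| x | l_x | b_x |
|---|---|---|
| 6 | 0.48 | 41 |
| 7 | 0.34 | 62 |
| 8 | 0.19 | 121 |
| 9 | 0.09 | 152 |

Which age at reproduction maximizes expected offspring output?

8

Expected offspring if breeding at age x = l_x × b_x:
  age 6: 0.48 × 41 = 19.680
  age 7: 0.34 × 62 = 21.080
  age 8: 0.19 × 121 = 22.990
  age 9: 0.09 × 152 = 13.680
Maximum at age 8 (22.990).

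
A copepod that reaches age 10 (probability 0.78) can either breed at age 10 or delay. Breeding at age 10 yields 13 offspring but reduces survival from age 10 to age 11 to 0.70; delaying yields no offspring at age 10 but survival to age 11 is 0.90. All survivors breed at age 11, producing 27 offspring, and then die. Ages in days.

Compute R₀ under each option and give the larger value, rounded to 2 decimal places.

breed at age 10: R₀ = 0.78 × (13 + 0.70 × 27) = 0.78 × 31.9000 = 24.8820
delay to age 11: R₀ = 0.78 × (0.90 × 27) = 0.78 × 24.3000 = 18.9540
Higher: breed at age 10 (24.8820).

24.88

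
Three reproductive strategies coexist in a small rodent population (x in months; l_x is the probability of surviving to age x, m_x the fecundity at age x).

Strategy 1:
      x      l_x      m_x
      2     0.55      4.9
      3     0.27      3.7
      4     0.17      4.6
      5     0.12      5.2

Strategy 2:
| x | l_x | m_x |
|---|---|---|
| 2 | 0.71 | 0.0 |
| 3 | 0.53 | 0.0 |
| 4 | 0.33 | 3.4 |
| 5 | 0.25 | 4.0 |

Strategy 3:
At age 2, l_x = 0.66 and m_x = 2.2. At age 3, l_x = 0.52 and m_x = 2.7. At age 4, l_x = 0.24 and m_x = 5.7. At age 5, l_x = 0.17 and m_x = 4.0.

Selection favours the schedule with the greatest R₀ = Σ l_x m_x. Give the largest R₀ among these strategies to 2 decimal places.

5.10

Strategy 1: R₀ = 0.55×4.9 + 0.27×3.7 + 0.17×4.6 + 0.12×5.2 = 5.1000
Strategy 2: R₀ = 0.71×0.0 + 0.53×0.0 + 0.33×3.4 + 0.25×4.0 = 2.1220
Strategy 3: R₀ = 0.66×2.2 + 0.52×2.7 + 0.24×5.7 + 0.17×4.0 = 4.9040
Highest R₀: strategy 1 with 5.1000.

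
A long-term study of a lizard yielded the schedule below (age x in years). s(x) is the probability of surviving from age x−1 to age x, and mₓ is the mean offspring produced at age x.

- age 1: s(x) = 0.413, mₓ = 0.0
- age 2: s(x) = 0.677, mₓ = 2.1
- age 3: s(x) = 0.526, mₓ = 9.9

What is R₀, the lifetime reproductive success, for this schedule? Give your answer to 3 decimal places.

2.043

Survivorship from birth: l_x = s_1·s_2·…·s_x.
  l_1 = 0.41300
  l_2 = 0.27960
  l_3 = 0.14707
R₀ = Σ l_x mₓ:
  age 1: 0.41300 × 0.0 = 0.0000
  age 2: 0.27960 × 2.1 = 0.5872
  age 3: 0.14707 × 9.9 = 1.4560
R₀ = 0.0000 + 0.5872 + 1.4560 = 2.0432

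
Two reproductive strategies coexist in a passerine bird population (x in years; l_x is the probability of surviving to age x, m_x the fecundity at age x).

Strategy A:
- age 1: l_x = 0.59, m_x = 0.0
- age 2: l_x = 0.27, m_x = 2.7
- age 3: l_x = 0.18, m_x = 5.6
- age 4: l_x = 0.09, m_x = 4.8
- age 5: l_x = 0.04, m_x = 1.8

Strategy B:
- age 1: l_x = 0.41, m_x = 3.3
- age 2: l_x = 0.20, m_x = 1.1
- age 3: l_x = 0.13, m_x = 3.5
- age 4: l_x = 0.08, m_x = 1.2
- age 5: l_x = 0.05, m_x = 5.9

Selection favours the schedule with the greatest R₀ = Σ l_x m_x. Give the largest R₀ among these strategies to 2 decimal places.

Strategy A: R₀ = 0.59×0.0 + 0.27×2.7 + 0.18×5.6 + 0.09×4.8 + 0.04×1.8 = 2.2410
Strategy B: R₀ = 0.41×3.3 + 0.20×1.1 + 0.13×3.5 + 0.08×1.2 + 0.05×5.9 = 2.4190
Highest R₀: strategy B with 2.4190.

2.42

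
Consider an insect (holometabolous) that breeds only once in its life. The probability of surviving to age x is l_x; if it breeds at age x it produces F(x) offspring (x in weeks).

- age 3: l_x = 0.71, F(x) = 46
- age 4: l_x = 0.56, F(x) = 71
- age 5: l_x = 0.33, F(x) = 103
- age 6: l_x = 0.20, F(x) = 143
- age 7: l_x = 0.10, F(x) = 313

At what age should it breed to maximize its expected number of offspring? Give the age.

Expected offspring if breeding at age x = l_x × F(x):
  age 3: 0.71 × 46 = 32.660
  age 4: 0.56 × 71 = 39.760
  age 5: 0.33 × 103 = 33.990
  age 6: 0.20 × 143 = 28.600
  age 7: 0.10 × 313 = 31.300
Maximum at age 4 (39.760).

4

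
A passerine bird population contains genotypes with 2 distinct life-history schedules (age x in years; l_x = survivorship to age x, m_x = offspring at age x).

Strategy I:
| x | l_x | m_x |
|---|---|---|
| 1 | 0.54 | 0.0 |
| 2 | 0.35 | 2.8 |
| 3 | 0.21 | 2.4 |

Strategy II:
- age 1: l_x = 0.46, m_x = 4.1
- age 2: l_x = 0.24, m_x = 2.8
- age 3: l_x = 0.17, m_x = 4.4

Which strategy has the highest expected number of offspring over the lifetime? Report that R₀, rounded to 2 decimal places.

3.31

Strategy I: R₀ = 0.54×0.0 + 0.35×2.8 + 0.21×2.4 = 1.4840
Strategy II: R₀ = 0.46×4.1 + 0.24×2.8 + 0.17×4.4 = 3.3060
Highest R₀: strategy II with 3.3060.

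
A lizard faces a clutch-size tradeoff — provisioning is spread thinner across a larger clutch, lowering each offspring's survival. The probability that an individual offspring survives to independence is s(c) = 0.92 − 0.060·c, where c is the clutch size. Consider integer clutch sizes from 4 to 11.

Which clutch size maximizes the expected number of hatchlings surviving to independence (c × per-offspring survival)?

Expected hatchlings surviving to independence = c × s(c):
  c=4: 4 × 0.680 = 2.720
  c=5: 5 × 0.620 = 3.100
  c=6: 6 × 0.560 = 3.360
  c=7: 7 × 0.500 = 3.500
  c=8: 8 × 0.440 = 3.520
  c=9: 9 × 0.380 = 3.420
  c=10: 10 × 0.320 = 3.200
  c=11: 11 × 0.260 = 2.860
Maximum at c = 8 (3.520 hatchlings surviving to independence).

8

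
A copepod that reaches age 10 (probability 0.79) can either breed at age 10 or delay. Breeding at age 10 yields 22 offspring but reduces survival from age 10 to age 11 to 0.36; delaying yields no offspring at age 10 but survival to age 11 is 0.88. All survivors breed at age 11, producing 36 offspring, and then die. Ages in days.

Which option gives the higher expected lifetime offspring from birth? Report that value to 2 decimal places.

breed at age 10: R₀ = 0.79 × (22 + 0.36 × 36) = 0.79 × 34.9600 = 27.6184
delay to age 11: R₀ = 0.79 × (0.88 × 36) = 0.79 × 31.6800 = 25.0272
Higher: breed at age 10 (27.6184).

27.62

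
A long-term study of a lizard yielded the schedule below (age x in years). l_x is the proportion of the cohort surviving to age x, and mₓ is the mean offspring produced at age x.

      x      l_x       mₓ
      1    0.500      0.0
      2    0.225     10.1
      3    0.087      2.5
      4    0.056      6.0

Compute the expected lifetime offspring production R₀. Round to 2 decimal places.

R₀ = Σ l_x mₓ:
  age 1: 0.500 × 0.0 = 0.0000
  age 2: 0.225 × 10.1 = 2.2725
  age 3: 0.087 × 2.5 = 0.2175
  age 4: 0.056 × 6.0 = 0.3360
R₀ = 0.0000 + 2.2725 + 0.2175 + 0.3360 = 2.8260

2.83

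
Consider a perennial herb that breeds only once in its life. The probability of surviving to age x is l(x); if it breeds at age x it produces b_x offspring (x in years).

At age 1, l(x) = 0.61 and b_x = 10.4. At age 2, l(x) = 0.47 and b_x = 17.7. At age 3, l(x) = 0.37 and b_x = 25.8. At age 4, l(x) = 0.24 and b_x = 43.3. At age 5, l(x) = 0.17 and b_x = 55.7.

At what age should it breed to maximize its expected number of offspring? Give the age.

Expected offspring if breeding at age x = l(x) × b_x:
  age 1: 0.61 × 10.4 = 6.344
  age 2: 0.47 × 17.7 = 8.319
  age 3: 0.37 × 25.8 = 9.546
  age 4: 0.24 × 43.3 = 10.392
  age 5: 0.17 × 55.7 = 9.469
Maximum at age 4 (10.392).

4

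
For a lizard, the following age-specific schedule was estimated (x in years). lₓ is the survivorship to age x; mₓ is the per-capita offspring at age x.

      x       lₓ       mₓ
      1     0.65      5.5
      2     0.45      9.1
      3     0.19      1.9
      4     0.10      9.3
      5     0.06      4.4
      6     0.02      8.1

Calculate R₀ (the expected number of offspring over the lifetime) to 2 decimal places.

R₀ = Σ lₓ mₓ:
  age 1: 0.65 × 5.5 = 3.5750
  age 2: 0.45 × 9.1 = 4.0950
  age 3: 0.19 × 1.9 = 0.3610
  age 4: 0.10 × 9.3 = 0.9300
  age 5: 0.06 × 4.4 = 0.2640
  age 6: 0.02 × 8.1 = 0.1620
R₀ = 3.5750 + 4.0950 + 0.3610 + 0.9300 + 0.2640 + 0.1620 = 9.3870

9.39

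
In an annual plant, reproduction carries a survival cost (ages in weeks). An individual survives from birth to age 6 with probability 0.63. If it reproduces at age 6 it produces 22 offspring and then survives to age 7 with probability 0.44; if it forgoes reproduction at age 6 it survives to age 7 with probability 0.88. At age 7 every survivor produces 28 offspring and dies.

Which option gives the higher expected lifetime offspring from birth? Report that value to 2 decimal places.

breed at age 6: R₀ = 0.63 × (22 + 0.44 × 28) = 0.63 × 34.3200 = 21.6216
delay to age 7: R₀ = 0.63 × (0.88 × 28) = 0.63 × 24.6400 = 15.5232
Higher: breed at age 6 (21.6216).

21.62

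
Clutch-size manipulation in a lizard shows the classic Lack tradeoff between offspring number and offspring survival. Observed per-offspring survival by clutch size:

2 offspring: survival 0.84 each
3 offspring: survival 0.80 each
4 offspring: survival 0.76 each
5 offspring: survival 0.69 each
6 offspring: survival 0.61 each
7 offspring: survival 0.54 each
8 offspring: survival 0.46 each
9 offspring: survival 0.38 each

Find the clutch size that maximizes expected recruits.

7

Expected recruits = c × s(c):
  c=2: 2 × 0.84 = 1.680
  c=3: 3 × 0.80 = 2.400
  c=4: 4 × 0.76 = 3.040
  c=5: 5 × 0.69 = 3.450
  c=6: 6 × 0.61 = 3.660
  c=7: 7 × 0.54 = 3.780
  c=8: 8 × 0.46 = 3.680
  c=9: 9 × 0.38 = 3.420
Maximum at c = 7 (3.780 recruits).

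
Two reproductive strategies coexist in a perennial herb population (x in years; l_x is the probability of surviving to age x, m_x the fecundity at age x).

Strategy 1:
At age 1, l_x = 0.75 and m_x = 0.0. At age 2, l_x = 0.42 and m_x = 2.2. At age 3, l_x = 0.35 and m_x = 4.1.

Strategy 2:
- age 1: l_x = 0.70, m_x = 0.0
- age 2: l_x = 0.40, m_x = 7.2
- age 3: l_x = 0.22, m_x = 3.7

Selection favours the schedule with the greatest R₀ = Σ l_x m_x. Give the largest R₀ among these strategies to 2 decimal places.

Strategy 1: R₀ = 0.75×0.0 + 0.42×2.2 + 0.35×4.1 = 2.3590
Strategy 2: R₀ = 0.70×0.0 + 0.40×7.2 + 0.22×3.7 = 3.6940
Highest R₀: strategy 2 with 3.6940.

3.69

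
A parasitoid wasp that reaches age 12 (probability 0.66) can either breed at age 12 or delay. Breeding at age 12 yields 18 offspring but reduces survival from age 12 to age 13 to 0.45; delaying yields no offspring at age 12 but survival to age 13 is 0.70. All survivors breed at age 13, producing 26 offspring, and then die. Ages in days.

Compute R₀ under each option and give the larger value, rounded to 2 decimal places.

19.60

breed at age 12: R₀ = 0.66 × (18 + 0.45 × 26) = 0.66 × 29.7000 = 19.6020
delay to age 13: R₀ = 0.66 × (0.70 × 26) = 0.66 × 18.2000 = 12.0120
Higher: breed at age 12 (19.6020).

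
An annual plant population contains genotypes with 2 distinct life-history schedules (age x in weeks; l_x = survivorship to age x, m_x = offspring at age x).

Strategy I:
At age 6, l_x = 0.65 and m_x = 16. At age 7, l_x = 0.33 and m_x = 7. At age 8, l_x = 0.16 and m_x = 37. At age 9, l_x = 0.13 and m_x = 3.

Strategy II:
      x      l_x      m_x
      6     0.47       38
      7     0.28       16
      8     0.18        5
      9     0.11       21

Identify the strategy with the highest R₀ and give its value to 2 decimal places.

Strategy I: R₀ = 0.65×16 + 0.33×7 + 0.16×37 + 0.13×3 = 19.0200
Strategy II: R₀ = 0.47×38 + 0.28×16 + 0.18×5 + 0.11×21 = 25.5500
Highest R₀: strategy II with 25.5500.

25.55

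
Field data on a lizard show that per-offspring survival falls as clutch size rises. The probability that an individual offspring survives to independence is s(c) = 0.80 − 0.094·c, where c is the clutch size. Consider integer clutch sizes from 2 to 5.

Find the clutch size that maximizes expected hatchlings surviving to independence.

Expected hatchlings surviving to independence = c × s(c):
  c=2: 2 × 0.612 = 1.224
  c=3: 3 × 0.518 = 1.554
  c=4: 4 × 0.424 = 1.696
  c=5: 5 × 0.330 = 1.650
Maximum at c = 4 (1.696 hatchlings surviving to independence).

4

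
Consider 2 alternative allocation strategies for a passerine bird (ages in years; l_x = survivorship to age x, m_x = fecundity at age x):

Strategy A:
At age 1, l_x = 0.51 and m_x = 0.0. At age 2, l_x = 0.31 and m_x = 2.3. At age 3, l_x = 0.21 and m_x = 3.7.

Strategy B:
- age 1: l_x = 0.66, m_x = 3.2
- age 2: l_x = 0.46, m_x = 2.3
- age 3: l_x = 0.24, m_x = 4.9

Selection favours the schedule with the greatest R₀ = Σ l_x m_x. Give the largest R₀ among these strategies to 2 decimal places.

4.35

Strategy A: R₀ = 0.51×0.0 + 0.31×2.3 + 0.21×3.7 = 1.4900
Strategy B: R₀ = 0.66×3.2 + 0.46×2.3 + 0.24×4.9 = 4.3460
Highest R₀: strategy B with 4.3460.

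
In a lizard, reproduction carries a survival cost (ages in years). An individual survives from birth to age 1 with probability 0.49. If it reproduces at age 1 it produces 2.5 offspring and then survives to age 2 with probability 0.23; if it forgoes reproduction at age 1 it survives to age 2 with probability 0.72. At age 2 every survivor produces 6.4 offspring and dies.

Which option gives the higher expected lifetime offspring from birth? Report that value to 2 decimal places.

breed at age 1: R₀ = 0.49 × (2.5 + 0.23 × 6.4) = 0.49 × 3.9720 = 1.9463
delay to age 2: R₀ = 0.49 × (0.72 × 6.4) = 0.49 × 4.6080 = 2.2579
Higher: delay to age 2 (2.2579).

2.26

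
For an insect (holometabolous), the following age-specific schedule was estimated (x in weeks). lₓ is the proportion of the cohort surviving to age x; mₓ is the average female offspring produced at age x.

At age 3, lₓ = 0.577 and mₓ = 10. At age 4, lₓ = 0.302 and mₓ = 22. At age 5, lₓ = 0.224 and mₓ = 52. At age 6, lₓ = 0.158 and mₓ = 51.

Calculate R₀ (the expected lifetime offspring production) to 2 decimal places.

32.12

R₀ = Σ lₓ mₓ:
  age 3: 0.577 × 10 = 5.7700
  age 4: 0.302 × 22 = 6.6440
  age 5: 0.224 × 52 = 11.6480
  age 6: 0.158 × 51 = 8.0580
R₀ = 5.7700 + 6.6440 + 11.6480 + 8.0580 = 32.1200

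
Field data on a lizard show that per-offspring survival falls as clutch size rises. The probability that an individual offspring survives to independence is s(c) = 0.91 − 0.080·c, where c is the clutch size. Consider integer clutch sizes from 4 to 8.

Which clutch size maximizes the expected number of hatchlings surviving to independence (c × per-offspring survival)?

6

Expected hatchlings surviving to independence = c × s(c):
  c=4: 4 × 0.590 = 2.360
  c=5: 5 × 0.510 = 2.550
  c=6: 6 × 0.430 = 2.580
  c=7: 7 × 0.350 = 2.450
  c=8: 8 × 0.270 = 2.160
Maximum at c = 6 (2.580 hatchlings surviving to independence).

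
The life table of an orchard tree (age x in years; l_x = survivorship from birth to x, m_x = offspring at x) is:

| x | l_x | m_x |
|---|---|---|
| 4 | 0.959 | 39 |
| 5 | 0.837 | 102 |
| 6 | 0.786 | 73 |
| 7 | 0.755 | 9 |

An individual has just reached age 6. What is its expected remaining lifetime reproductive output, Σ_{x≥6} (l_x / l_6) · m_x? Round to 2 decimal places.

81.65

l_6 = 0.786. Conditional survival from age 6 to x is l_x / l_6.
  x=6: (0.786/0.786) × 73 = 73.0000
  x=7: (0.755/0.786) × 9 = 8.6450
Sum = 73.0000 + 8.6450 = 81.6450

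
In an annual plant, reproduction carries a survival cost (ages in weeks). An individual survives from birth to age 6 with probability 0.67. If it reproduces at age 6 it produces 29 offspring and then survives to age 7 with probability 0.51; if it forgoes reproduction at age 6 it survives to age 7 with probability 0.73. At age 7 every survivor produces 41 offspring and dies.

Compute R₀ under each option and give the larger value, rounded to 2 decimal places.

33.44

breed at age 6: R₀ = 0.67 × (29 + 0.51 × 41) = 0.67 × 49.9100 = 33.4397
delay to age 7: R₀ = 0.67 × (0.73 × 41) = 0.67 × 29.9300 = 20.0531
Higher: breed at age 6 (33.4397).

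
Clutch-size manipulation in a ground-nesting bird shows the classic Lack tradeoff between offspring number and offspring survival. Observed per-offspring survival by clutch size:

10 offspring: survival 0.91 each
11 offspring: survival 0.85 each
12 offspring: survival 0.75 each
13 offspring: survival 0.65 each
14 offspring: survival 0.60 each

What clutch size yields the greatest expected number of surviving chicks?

Expected surviving chicks = c × s(c):
  c=10: 10 × 0.91 = 9.100
  c=11: 11 × 0.85 = 9.350
  c=12: 12 × 0.75 = 9.000
  c=13: 13 × 0.65 = 8.450
  c=14: 14 × 0.60 = 8.400
Maximum at c = 11 (9.350 surviving chicks).

11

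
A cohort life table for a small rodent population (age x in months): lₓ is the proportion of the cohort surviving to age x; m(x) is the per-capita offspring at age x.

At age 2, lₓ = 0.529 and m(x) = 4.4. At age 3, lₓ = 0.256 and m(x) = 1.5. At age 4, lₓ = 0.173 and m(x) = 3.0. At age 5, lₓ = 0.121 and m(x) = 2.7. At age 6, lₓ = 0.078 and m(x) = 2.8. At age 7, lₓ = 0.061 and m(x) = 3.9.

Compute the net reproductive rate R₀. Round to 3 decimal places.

R₀ = Σ lₓ m(x):
  age 2: 0.529 × 4.4 = 2.3276
  age 3: 0.256 × 1.5 = 0.3840
  age 4: 0.173 × 3.0 = 0.5190
  age 5: 0.121 × 2.7 = 0.3267
  age 6: 0.078 × 2.8 = 0.2184
  age 7: 0.061 × 3.9 = 0.2379
R₀ = 2.3276 + 0.3840 + 0.5190 + 0.3267 + 0.2184 + 0.2379 = 4.0136

4.014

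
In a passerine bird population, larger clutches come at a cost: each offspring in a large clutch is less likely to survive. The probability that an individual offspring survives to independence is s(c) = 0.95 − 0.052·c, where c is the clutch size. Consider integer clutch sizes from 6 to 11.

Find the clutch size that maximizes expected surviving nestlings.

Expected surviving nestlings = c × s(c):
  c=6: 6 × 0.638 = 3.828
  c=7: 7 × 0.586 = 4.102
  c=8: 8 × 0.534 = 4.272
  c=9: 9 × 0.482 = 4.338
  c=10: 10 × 0.430 = 4.300
  c=11: 11 × 0.378 = 4.158
Maximum at c = 9 (4.338 surviving nestlings).

9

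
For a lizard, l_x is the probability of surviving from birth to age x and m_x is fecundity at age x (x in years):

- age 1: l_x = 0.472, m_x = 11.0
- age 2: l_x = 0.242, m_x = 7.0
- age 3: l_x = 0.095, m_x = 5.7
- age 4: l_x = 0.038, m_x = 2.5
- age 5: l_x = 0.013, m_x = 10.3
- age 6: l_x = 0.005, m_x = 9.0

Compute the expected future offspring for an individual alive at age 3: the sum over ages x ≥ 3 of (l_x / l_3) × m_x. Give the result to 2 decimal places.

8.58

l_3 = 0.095. Conditional survival from age 3 to x is l_x / l_3.
  x=3: (0.095/0.095) × 5.7 = 5.7000
  x=4: (0.038/0.095) × 2.5 = 1.0000
  x=5: (0.013/0.095) × 10.3 = 1.4095
  x=6: (0.005/0.095) × 9.0 = 0.4737
Sum = 5.7000 + 1.0000 + 1.4095 + 0.4737 = 8.5832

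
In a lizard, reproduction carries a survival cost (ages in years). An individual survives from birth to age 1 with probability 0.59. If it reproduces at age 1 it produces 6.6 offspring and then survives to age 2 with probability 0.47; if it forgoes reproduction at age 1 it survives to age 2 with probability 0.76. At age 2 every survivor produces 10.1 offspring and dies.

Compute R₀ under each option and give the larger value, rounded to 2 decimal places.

breed at age 1: R₀ = 0.59 × (6.6 + 0.47 × 10.1) = 0.59 × 11.3470 = 6.6947
delay to age 2: R₀ = 0.59 × (0.76 × 10.1) = 0.59 × 7.6760 = 4.5288
Higher: breed at age 1 (6.6947).

6.69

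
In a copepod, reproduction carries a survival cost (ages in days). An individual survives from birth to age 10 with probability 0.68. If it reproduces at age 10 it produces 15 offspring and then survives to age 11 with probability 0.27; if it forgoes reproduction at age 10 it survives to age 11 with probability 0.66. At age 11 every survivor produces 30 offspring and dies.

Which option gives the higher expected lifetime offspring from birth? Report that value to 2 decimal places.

breed at age 10: R₀ = 0.68 × (15 + 0.27 × 30) = 0.68 × 23.1000 = 15.7080
delay to age 11: R₀ = 0.68 × (0.66 × 30) = 0.68 × 19.8000 = 13.4640
Higher: breed at age 10 (15.7080).

15.71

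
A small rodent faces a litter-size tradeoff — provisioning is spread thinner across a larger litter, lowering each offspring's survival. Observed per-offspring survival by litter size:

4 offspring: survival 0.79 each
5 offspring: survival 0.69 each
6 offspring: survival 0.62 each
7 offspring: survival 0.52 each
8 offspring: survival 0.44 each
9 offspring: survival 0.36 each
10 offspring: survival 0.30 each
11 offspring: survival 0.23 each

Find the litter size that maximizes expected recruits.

Expected recruits = c × s(c):
  c=4: 4 × 0.79 = 3.160
  c=5: 5 × 0.69 = 3.450
  c=6: 6 × 0.62 = 3.720
  c=7: 7 × 0.52 = 3.640
  c=8: 8 × 0.44 = 3.520
  c=9: 9 × 0.36 = 3.240
  c=10: 10 × 0.30 = 3.000
  c=11: 11 × 0.23 = 2.530
Maximum at c = 6 (3.720 recruits).

6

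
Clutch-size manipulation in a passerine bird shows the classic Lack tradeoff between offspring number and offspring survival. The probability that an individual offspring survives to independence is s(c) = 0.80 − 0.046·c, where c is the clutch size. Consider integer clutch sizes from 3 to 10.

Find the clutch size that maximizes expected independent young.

9

Expected independent young = c × s(c):
  c=3: 3 × 0.662 = 1.986
  c=4: 4 × 0.616 = 2.464
  c=5: 5 × 0.570 = 2.850
  c=6: 6 × 0.524 = 3.144
  c=7: 7 × 0.478 = 3.346
  c=8: 8 × 0.432 = 3.456
  c=9: 9 × 0.386 = 3.474
  c=10: 10 × 0.340 = 3.400
Maximum at c = 9 (3.474 independent young).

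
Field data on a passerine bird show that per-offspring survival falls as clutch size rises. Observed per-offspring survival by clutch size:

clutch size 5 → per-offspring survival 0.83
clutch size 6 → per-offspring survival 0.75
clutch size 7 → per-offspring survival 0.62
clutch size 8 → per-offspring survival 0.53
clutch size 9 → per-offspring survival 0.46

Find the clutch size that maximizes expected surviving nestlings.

Expected surviving nestlings = c × s(c):
  c=5: 5 × 0.83 = 4.150
  c=6: 6 × 0.75 = 4.500
  c=7: 7 × 0.62 = 4.340
  c=8: 8 × 0.53 = 4.240
  c=9: 9 × 0.46 = 4.140
Maximum at c = 6 (4.500 surviving nestlings).

6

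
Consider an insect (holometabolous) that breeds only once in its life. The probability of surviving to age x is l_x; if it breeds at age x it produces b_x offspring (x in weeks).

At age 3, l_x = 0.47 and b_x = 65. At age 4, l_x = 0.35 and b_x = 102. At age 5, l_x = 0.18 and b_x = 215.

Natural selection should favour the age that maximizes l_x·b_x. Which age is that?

5

Expected offspring if breeding at age x = l_x × b_x:
  age 3: 0.47 × 65 = 30.550
  age 4: 0.35 × 102 = 35.700
  age 5: 0.18 × 215 = 38.700
Maximum at age 5 (38.700).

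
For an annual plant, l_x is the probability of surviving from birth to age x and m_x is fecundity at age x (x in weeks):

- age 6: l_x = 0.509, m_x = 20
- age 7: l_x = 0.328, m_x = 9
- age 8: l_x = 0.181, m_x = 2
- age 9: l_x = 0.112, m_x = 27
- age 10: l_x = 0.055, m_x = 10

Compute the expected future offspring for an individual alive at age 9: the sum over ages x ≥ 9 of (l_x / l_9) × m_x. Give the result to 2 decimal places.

31.91

l_9 = 0.112. Conditional survival from age 9 to x is l_x / l_9.
  x=9: (0.112/0.112) × 27 = 27.0000
  x=10: (0.055/0.112) × 10 = 4.9107
Sum = 27.0000 + 4.9107 = 31.9107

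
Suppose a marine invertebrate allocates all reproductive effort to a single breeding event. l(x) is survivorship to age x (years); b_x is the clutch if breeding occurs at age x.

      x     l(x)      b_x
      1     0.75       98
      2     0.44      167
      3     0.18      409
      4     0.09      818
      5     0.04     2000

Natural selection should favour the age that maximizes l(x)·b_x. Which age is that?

5

Expected offspring if breeding at age x = l(x) × b_x:
  age 1: 0.75 × 98 = 73.500
  age 2: 0.44 × 167 = 73.480
  age 3: 0.18 × 409 = 73.620
  age 4: 0.09 × 818 = 73.620
  age 5: 0.04 × 2000 = 80.000
Maximum at age 5 (80.000).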